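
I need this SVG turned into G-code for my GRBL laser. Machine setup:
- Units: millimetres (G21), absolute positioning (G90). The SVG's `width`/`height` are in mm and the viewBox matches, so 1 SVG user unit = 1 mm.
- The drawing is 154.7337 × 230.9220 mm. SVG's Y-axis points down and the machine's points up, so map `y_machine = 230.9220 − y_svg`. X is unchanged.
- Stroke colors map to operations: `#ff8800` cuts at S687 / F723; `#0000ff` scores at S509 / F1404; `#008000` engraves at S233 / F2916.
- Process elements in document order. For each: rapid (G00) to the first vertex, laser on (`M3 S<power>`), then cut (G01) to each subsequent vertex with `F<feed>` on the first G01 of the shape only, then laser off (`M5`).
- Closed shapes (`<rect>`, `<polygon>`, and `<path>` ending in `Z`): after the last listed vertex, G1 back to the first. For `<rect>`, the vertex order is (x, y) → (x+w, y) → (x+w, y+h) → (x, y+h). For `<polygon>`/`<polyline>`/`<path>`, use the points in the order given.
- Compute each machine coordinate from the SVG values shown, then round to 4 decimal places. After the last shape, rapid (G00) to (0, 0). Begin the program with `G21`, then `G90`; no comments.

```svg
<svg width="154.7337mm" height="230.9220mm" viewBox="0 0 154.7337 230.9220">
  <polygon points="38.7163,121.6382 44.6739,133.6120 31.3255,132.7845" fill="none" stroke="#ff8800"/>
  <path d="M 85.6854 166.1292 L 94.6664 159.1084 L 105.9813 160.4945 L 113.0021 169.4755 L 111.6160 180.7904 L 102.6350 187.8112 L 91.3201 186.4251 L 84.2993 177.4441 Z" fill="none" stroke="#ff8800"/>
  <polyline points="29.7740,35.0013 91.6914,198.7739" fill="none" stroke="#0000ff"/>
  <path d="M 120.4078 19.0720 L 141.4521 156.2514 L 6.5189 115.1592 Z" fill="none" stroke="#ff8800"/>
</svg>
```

G21
G90
G00 X38.7163 Y109.2838
M3 S687
G01 X44.6739 Y97.3100 F723
G01 X31.3255 Y98.1375
G01 X38.7163 Y109.2838
M5
G00 X85.6854 Y64.7928
M3 S687
G01 X94.6664 Y71.8136 F723
G01 X105.9813 Y70.4275
G01 X113.0021 Y61.4465
G01 X111.6160 Y50.1316
G01 X102.6350 Y43.1108
G01 X91.3201 Y44.4969
G01 X84.2993 Y53.4779
G01 X85.6854 Y64.7928
M5
G00 X29.7740 Y195.9207
M3 S509
G01 X91.6914 Y32.1481 F1404
M5
G00 X120.4078 Y211.8500
M3 S687
G01 X141.4521 Y74.6706 F723
G01 X6.5189 Y115.7628
G01 X120.4078 Y211.8500
M5
G00 X0.0000 Y0.0000

viewBox `0 0 154.7337 230.9220` with mm width/height → 1 unit = 1 mm. Flip: y_m = 230.9220 − y_svg.

**Shape 1** — `<polygon>` regular polygon, stroke `#ff8800` → cut (S687, F723). Machine vertices: (38.7163,109.2838) → (44.6739,97.3100) → (31.3255,98.1375) → (38.7163,109.2838). Closed: final G1 returns to the first vertex.

**Shape 2** — `<path>` regular polygon, stroke `#ff8800` → cut (S687, F723). Machine vertices: (85.6854,64.7928) → (94.6664,71.8136) → (105.9813,70.4275) → (113.0021,61.4465) → (111.6160,50.1316) → (102.6350,43.1108) → (91.3201,44.4969) → (84.2993,53.4779) → (85.6854,64.7928). Closed: final G1 returns to the first vertex.

**Shape 3** — `<polyline>` line segment, stroke `#0000ff` → score (S509, F1404). Machine vertices: (29.7740,195.9207) → (91.6914,32.1481). Open path.

**Shape 4** — `<path>` closed polygon, stroke `#ff8800` → cut (S687, F723). Machine vertices: (120.4078,211.8500) → (141.4521,74.6706) → (6.5189,115.7628) → (120.4078,211.8500). Closed: final G1 returns to the first vertex.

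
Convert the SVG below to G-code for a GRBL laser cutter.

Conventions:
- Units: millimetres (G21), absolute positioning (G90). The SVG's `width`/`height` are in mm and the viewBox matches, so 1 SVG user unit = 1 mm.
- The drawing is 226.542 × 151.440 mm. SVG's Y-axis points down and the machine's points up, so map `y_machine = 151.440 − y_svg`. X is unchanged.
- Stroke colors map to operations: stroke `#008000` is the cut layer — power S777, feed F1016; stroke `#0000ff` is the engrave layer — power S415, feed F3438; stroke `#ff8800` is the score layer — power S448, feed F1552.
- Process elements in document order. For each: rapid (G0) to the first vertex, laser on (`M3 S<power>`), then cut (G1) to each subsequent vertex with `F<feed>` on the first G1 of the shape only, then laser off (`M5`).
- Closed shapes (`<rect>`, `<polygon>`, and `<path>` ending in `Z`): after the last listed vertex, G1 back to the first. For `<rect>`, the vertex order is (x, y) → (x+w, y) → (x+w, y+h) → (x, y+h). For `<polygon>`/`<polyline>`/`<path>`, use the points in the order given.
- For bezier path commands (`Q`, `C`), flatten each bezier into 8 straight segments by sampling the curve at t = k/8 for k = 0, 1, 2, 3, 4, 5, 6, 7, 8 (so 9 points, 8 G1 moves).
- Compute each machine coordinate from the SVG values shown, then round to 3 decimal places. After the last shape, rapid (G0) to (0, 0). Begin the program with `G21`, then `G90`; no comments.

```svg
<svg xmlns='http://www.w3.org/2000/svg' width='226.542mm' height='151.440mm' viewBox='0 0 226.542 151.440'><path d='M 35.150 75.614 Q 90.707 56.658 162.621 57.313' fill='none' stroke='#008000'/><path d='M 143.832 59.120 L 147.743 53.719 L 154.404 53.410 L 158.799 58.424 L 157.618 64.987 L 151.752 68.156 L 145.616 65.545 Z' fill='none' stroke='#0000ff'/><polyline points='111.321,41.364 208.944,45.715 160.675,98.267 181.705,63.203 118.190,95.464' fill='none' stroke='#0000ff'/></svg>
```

Since the viewBox matches the mm dimensions, user units are millimetres directly. The only transform is the Y-flip y_m = 151.440 − y_svg.

Shape 1 is a quadratic bezier drawn with `<path>`. Its stroke #008000 means cut at S777, F1016. After flipping Y the toolpath is (35.150,75.826) → (49.295,80.259) → (63.951,84.078) → (79.118,87.285) → (94.796,89.879) → (110.986,91.860) → (127.686,93.229) → (144.898,93.984) → (162.621,94.127).

Shape 2 is a regular polygon drawn with `<path>`. Its stroke #0000ff means engrave at S415, F3438. After flipping Y the toolpath is (143.832,92.320) → (147.743,97.721) → (154.404,98.030) → (158.799,93.016) → (157.618,86.453) → (151.752,83.284) → (145.616,85.895) → (143.832,92.320), returning to the start.

Shape 3 is a open polyline drawn with `<polyline>`. Its stroke #0000ff means engrave at S415, F3438. After flipping Y the toolpath is (111.321,110.076) → (208.944,105.725) → (160.675,53.173) → (181.705,88.237) → (118.190,55.976).

G21
G90
G0 X35.150 Y75.826
M3 S777
G1 X49.295 Y80.259 F1016
G1 X63.951 Y84.078
G1 X79.118 Y87.285
G1 X94.796 Y89.879
G1 X110.986 Y91.860
G1 X127.686 Y93.229
G1 X144.898 Y93.984
G1 X162.621 Y94.127
M5
G0 X143.832 Y92.320
M3 S415
G1 X147.743 Y97.721 F3438
G1 X154.404 Y98.030
G1 X158.799 Y93.016
G1 X157.618 Y86.453
G1 X151.752 Y83.284
G1 X145.616 Y85.895
G1 X143.832 Y92.320
M5
G0 X111.321 Y110.076
M3 S415
G1 X208.944 Y105.725 F3438
G1 X160.675 Y53.173
G1 X181.705 Y88.237
G1 X118.190 Y55.976
M5
G0 X0.000 Y0.000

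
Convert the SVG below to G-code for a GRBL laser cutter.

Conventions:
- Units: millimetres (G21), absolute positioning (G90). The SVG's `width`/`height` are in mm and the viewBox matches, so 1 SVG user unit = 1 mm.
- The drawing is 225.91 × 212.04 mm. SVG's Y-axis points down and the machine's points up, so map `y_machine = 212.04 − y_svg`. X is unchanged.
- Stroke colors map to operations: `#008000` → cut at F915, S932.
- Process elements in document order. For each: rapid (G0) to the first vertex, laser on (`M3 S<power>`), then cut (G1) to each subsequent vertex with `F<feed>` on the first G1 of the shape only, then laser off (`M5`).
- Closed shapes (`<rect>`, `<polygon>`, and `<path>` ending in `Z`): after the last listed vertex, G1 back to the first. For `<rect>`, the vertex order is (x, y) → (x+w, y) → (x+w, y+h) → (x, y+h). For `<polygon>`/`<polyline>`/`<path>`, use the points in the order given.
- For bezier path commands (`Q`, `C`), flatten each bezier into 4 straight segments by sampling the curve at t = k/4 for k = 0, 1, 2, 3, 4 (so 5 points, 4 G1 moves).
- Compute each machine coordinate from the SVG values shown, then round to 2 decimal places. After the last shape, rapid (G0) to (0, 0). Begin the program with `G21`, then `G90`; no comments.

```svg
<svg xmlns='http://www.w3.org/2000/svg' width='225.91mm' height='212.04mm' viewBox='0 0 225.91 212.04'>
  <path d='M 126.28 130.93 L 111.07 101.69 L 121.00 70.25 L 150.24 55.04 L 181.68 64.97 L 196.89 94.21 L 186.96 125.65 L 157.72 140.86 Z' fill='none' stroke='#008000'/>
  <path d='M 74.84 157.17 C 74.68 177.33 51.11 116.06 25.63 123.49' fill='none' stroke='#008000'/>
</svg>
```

G21
G90
G0 X126.28 Y81.11
M3 S932
G1 X111.07 Y110.35 F915
G1 X121.00 Y141.79
G1 X150.24 Y157.00
G1 X181.68 Y147.07
G1 X196.89 Y117.83
G1 X186.96 Y86.39
G1 X157.72 Y71.18
G1 X126.28 Y81.11
M5
G0 X74.84 Y54.87
M3 S932
G1 X70.67 Y52.67 F915
G1 X59.73 Y66.94
G1 X44.05 Y83.59
G1 X25.63 Y88.55
M5
G0 X0.00 Y0.00

1 u = 1 mm; y_m = 212.04 − y.

[1] `<path>` regular polygon, #008000→cut S932 F915: (126.28,81.11) → (111.07,110.35) → (121.00,141.79) → (150.24,157.00) → (181.68,147.07) → (196.89,117.83) → (186.96,86.39) → (157.72,71.18) → (126.28,81.11) (closed)

[2] `<path>` cubic bezier, #008000→cut S932 F915: (74.84,54.87) → (70.67,52.67) → (59.73,66.94) → (44.05,83.59) → (25.63,88.55)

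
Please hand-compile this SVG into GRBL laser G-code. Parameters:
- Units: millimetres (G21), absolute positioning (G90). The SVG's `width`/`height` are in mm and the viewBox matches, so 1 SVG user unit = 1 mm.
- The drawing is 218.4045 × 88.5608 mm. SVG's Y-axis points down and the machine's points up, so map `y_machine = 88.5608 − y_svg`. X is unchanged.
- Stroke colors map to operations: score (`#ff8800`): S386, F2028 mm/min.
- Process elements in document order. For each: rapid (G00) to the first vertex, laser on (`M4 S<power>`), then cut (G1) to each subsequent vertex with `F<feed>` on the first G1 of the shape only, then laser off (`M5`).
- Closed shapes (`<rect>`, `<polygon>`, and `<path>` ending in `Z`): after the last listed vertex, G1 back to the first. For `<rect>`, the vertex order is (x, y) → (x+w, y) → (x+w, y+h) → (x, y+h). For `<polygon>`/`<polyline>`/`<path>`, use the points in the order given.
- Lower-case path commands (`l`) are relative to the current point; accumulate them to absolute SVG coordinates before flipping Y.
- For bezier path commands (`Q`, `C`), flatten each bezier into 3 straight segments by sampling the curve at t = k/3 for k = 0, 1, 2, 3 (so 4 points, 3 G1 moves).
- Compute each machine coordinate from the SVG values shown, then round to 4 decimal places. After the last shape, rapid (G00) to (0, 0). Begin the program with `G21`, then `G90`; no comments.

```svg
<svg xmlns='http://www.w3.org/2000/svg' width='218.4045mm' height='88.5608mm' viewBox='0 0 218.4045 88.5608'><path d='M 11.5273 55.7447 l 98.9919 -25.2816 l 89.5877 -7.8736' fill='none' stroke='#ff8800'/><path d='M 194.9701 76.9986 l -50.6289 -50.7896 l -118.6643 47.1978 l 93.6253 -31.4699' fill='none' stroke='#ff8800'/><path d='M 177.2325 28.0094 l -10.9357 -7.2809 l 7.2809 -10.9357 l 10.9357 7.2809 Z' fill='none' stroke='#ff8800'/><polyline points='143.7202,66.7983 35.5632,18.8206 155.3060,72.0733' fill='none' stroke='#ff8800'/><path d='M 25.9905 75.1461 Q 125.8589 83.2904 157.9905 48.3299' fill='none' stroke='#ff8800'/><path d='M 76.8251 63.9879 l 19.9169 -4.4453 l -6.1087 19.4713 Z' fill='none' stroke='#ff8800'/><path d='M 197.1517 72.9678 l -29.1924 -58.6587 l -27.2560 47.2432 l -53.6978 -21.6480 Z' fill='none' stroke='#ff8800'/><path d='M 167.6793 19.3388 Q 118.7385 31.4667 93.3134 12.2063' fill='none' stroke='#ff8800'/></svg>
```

G21
G90
G00 X11.5273 Y32.8161
M4 S386
G1 X110.5192 Y58.0977 F2028
G1 X200.1069 Y65.9713
M5
G00 X194.9701 Y11.5622
M4 S386
G1 X144.3412 Y62.3518 F2028
G1 X25.6769 Y15.1540
G1 X119.3022 Y46.6239
M5
G00 X177.2325 Y60.5514
M4 S386
G1 X166.2968 Y67.8323 F2028
G1 X173.5777 Y78.7680
G1 X184.5134 Y71.4871
G1 X177.2325 Y60.5514
M5
G00 X143.7202 Y21.7625
M4 S386
G1 X35.5632 Y69.7402 F2028
G1 X155.3060 Y16.4875
M5
G00 X25.9905 Y13.4147
M4 S386
G1 X85.0431 Y12.7746 F2028
G1 X129.0431 Y21.7133
G1 X157.9905 Y40.2309
M5
G00 X76.8251 Y24.5729
M4 S386
G1 X96.7420 Y29.0182 F2028
G1 X90.6333 Y9.5469
G1 X76.8251 Y24.5729
M5
G00 X197.1517 Y15.5930
M4 S386
G1 X167.9593 Y74.2517 F2028
G1 X140.7033 Y27.0085
G1 X87.0055 Y48.6565
G1 X197.1517 Y15.5930
M5
G00 X167.6793 Y69.2220
M4 S386
G1 X137.6650 Y64.6243 F2028
G1 X112.8763 Y67.0018
G1 X93.3134 Y76.3545
M5
G00 X0.0000 Y0.0000

1 u = 1 mm; y_m = 88.5608 − y.

[1] `<path>` open polyline, #ff8800→score S386 F2028: (11.5273,32.8161) → (110.5192,58.0977) → (200.1069,65.9713)

[2] `<path>` open polyline, #ff8800→score S386 F2028: (194.9701,11.5622) → (144.3412,62.3518) → (25.6769,15.1540) → (119.3022,46.6239)

[3] `<path>` regular polygon, #ff8800→score S386 F2028: (177.2325,60.5514) → (166.2968,67.8323) → (173.5777,78.7680) → (184.5134,71.4871) → (177.2325,60.5514) (closed)

[4] `<polyline>` open polyline, #ff8800→score S386 F2028: (143.7202,21.7625) → (35.5632,69.7402) → (155.3060,16.4875)

[5] `<path>` quadratic bezier, #ff8800→score S386 F2028: (25.9905,13.4147) → (85.0431,12.7746) → (129.0431,21.7133) → (157.9905,40.2309)

[6] `<path>` regular polygon, #ff8800→score S386 F2028: (76.8251,24.5729) → (96.7420,29.0182) → (90.6333,9.5469) → (76.8251,24.5729) (closed)

[7] `<path>` closed polygon, #ff8800→score S386 F2028: (197.1517,15.5930) → (167.9593,74.2517) → (140.7033,27.0085) → (87.0055,48.6565) → (197.1517,15.5930) (closed)

[8] `<path>` quadratic bezier, #ff8800→score S386 F2028: (167.6793,69.2220) → (137.6650,64.6243) → (112.8763,67.0018) → (93.3134,76.3545)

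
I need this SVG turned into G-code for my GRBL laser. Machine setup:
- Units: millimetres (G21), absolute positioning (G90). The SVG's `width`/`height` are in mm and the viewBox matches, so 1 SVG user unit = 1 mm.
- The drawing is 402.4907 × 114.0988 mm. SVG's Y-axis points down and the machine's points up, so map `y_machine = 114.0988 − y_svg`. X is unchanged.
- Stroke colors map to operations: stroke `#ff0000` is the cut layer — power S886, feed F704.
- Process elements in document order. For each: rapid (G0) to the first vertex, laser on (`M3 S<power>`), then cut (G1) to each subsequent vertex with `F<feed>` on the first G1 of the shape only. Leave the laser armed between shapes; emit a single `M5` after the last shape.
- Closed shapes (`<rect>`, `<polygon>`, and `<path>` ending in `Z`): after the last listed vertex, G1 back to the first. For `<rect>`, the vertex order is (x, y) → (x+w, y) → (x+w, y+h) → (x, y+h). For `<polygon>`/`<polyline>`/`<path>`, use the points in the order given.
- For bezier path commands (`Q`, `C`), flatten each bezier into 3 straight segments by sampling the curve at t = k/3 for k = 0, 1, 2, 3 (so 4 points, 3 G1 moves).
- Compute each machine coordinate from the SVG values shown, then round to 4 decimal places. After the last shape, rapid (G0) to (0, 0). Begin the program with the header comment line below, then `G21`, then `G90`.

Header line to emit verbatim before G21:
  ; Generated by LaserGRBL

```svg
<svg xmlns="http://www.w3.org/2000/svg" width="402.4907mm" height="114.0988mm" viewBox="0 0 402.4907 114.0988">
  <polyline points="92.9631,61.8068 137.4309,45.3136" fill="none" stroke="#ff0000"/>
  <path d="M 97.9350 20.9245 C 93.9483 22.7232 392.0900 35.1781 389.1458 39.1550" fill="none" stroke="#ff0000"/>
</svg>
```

1 u = 1 mm; y_m = 114.0988 − y.

[1] `<polyline>` line segment, #ff0000→cut S886 F704: (92.9631,52.2920) → (137.4309,68.7852)

[2] `<path>` cubic bezier, #ff0000→cut S886 F704: (97.9350,93.1743) → (172.3165,88.5322) → (314.0693,81.0380) → (389.1458,74.9438)

; Generated by LaserGRBL
G21
G90
G0 X92.9631 Y52.2920
M3 S886
G1 X137.4309 Y68.7852 F704
G0 X97.9350 Y93.1743
M3 S886
G1 X172.3165 Y88.5322 F704
G1 X314.0693 Y81.0380
G1 X389.1458 Y74.9438
M5
G0 X0.0000 Y0.0000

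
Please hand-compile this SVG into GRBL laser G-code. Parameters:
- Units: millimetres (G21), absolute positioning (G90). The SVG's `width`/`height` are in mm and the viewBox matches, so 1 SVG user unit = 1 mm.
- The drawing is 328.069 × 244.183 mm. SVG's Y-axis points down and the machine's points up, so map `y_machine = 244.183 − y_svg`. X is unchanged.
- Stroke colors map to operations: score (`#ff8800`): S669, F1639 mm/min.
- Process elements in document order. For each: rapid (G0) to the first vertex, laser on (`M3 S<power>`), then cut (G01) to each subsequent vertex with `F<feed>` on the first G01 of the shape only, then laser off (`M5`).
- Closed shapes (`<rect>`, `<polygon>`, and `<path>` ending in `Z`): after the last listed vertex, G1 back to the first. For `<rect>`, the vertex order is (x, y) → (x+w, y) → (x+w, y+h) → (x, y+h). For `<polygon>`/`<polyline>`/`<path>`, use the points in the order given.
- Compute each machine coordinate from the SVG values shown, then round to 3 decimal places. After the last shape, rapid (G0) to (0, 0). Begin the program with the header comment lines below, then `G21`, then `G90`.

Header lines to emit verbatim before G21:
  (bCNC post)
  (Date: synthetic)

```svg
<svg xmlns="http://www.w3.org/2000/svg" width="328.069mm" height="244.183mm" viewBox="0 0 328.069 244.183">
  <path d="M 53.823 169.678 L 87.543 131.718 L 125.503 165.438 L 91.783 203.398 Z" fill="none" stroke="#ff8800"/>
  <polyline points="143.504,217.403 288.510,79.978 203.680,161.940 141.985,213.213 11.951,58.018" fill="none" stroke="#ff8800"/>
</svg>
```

1 u = 1 mm; y_m = 244.183 − y.

[1] `<path>` regular polygon, #ff8800→score S669 F1639: (53.823,74.505) → (87.543,112.465) → (125.503,78.745) → (91.783,40.785) → (53.823,74.505) (closed)

[2] `<polyline>` open polyline, #ff8800→score S669 F1639: (143.504,26.780) → (288.510,164.205) → (203.680,82.243) → (141.985,30.970) → (11.951,186.165)

(bCNC post)
(Date: synthetic)
G21
G90
G0 X53.823 Y74.505
M3 S669
G01 X87.543 Y112.465 F1639
G01 X125.503 Y78.745
G01 X91.783 Y40.785
G01 X53.823 Y74.505
M5
G0 X143.504 Y26.780
M3 S669
G01 X288.510 Y164.205 F1639
G01 X203.680 Y82.243
G01 X141.985 Y30.970
G01 X11.951 Y186.165
M5
G0 X0.000 Y0.000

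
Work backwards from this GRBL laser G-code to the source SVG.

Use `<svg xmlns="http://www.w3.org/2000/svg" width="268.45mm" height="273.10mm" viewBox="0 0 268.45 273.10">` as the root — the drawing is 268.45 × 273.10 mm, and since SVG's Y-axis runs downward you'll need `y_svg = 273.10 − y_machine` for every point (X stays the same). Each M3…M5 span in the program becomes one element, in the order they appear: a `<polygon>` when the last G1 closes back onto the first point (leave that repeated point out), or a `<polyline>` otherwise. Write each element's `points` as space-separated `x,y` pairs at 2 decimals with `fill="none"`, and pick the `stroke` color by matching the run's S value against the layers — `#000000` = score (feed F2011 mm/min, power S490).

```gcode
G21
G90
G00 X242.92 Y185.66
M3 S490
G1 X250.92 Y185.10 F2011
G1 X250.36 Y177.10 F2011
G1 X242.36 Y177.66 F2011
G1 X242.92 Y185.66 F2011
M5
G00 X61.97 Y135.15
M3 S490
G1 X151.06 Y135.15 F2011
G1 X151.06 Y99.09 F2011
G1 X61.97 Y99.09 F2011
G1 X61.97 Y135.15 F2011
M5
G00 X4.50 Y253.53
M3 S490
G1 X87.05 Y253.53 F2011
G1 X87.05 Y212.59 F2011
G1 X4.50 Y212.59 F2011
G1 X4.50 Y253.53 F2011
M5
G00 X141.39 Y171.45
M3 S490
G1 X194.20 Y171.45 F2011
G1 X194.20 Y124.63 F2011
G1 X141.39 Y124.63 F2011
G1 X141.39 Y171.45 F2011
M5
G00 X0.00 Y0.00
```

Each laser-on run becomes one SVG element. Flip Y back into SVG space with y_svg = 273.10 − y_machine. Every run uses S490, so all elements get stroke `#000000` (score).

Run 1: The run returns to its start, so emit a `<polygon>` with points (Y-flipped): 242.92,87.44 250.92,88.00 250.36,96.00 242.36,95.44.

Run 2: The run returns to its start, so emit a `<polygon>` with points (Y-flipped): 61.97,137.95 151.06,137.95 151.06,174.01 61.97,174.01.

Run 3: The run returns to its start, so emit a `<polygon>` with points (Y-flipped): 4.50,19.57 87.05,19.57 87.05,60.51 4.50,60.51.

Run 4: The run returns to its start, so emit a `<polygon>` with points (Y-flipped): 141.39,101.65 194.20,101.65 194.20,148.47 141.39,148.47.

<svg xmlns="http://www.w3.org/2000/svg" width="268.45mm" height="273.10mm" viewBox="0 0 268.45 273.10">
  <polygon points="242.92,87.44 250.92,88.00 250.36,96.00 242.36,95.44" fill="none" stroke="#000000"/>
  <polygon points="61.97,137.95 151.06,137.95 151.06,174.01 61.97,174.01" fill="none" stroke="#000000"/>
  <polygon points="4.50,19.57 87.05,19.57 87.05,60.51 4.50,60.51" fill="none" stroke="#000000"/>
  <polygon points="141.39,101.65 194.20,101.65 194.20,148.47 141.39,148.47" fill="none" stroke="#000000"/>
</svg>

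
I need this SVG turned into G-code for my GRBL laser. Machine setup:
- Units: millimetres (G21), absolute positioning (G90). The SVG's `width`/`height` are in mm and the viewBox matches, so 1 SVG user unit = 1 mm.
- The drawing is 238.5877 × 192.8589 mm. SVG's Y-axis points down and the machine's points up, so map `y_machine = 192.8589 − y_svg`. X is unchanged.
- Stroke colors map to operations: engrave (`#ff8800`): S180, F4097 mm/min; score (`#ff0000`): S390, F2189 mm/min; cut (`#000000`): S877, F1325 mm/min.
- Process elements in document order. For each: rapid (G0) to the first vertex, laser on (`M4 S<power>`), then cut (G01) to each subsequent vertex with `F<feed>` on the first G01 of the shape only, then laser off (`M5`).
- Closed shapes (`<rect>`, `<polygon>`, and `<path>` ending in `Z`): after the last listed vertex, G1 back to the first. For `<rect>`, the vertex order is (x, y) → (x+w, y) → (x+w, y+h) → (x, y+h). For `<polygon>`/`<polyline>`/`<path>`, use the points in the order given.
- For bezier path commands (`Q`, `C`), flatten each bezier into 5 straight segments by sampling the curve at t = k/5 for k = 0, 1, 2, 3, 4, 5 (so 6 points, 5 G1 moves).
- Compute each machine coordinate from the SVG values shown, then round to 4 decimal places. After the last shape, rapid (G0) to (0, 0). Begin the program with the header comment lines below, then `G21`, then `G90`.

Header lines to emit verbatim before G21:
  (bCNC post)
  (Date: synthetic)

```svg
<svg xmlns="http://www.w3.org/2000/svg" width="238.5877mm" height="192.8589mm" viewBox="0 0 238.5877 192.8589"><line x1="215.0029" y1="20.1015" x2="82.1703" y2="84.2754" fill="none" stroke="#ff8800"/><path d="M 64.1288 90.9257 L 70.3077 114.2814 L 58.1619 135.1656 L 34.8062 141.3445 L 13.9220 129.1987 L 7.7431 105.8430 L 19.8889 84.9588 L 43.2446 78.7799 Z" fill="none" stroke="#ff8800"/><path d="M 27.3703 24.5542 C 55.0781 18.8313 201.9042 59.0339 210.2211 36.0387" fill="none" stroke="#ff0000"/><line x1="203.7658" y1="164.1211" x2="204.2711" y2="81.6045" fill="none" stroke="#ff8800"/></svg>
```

(bCNC post)
(Date: synthetic)
G21
G90
G0 X215.0029 Y172.7574
M4 S180
G01 X82.1703 Y108.5835 F4097
M5
G0 X64.1288 Y101.9332
M4 S180
G01 X70.3077 Y78.5775 F4097
G01 X58.1619 Y57.6933
G01 X34.8062 Y51.5144
G01 X13.9220 Y63.6602
G01 X7.7431 Y87.0159
G01 X19.8889 Y107.9001
G01 X43.2446 Y114.0790
G01 X64.1288 Y101.9332
M5
G0 X27.3703 Y168.3047
M4 S390
G01 X56.2282 Y167.1004 F2189
G01 X101.3083 Y160.1118
G01 X150.2446 Y152.5770
G01 X190.6709 Y149.7338
G01 X210.2211 Y156.8202
M5
G0 X203.7658 Y28.7378
M4 S180
G01 X204.2711 Y111.2544 F4097
M5
G0 X0.0000 Y0.0000

Since the viewBox matches the mm dimensions, user units are millimetres directly. The only transform is the Y-flip y_m = 192.8589 − y_svg.

Shape 1 is a line segment drawn with `<line>`. Its stroke #ff8800 means engrave at S180, F4097. After flipping Y the toolpath is (215.0029,172.7574) → (82.1703,108.5835).

Shape 2 is a regular polygon drawn with `<path>`. Its stroke #ff8800 means engrave at S180, F4097. After flipping Y the toolpath is (64.1288,101.9332) → (70.3077,78.5775) → (58.1619,57.6933) → (34.8062,51.5144) → (13.9220,63.6602) → (7.7431,87.0159) → (19.8889,107.9001) → (43.2446,114.0790) → (64.1288,101.9332), returning to the start.

Shape 3 is a cubic bezier drawn with `<path>`. Its stroke #ff0000 means score at S390, F2189. After flipping Y the toolpath is (27.3703,168.3047) → (56.2282,167.1004) → (101.3083,160.1118) → (150.2446,152.5770) → (190.6709,149.7338) → (210.2211,156.8202).

Shape 4 is a line segment drawn with `<line>`. Its stroke #ff8800 means engrave at S180, F4097. After flipping Y the toolpath is (203.7658,28.7378) → (204.2711,111.2544).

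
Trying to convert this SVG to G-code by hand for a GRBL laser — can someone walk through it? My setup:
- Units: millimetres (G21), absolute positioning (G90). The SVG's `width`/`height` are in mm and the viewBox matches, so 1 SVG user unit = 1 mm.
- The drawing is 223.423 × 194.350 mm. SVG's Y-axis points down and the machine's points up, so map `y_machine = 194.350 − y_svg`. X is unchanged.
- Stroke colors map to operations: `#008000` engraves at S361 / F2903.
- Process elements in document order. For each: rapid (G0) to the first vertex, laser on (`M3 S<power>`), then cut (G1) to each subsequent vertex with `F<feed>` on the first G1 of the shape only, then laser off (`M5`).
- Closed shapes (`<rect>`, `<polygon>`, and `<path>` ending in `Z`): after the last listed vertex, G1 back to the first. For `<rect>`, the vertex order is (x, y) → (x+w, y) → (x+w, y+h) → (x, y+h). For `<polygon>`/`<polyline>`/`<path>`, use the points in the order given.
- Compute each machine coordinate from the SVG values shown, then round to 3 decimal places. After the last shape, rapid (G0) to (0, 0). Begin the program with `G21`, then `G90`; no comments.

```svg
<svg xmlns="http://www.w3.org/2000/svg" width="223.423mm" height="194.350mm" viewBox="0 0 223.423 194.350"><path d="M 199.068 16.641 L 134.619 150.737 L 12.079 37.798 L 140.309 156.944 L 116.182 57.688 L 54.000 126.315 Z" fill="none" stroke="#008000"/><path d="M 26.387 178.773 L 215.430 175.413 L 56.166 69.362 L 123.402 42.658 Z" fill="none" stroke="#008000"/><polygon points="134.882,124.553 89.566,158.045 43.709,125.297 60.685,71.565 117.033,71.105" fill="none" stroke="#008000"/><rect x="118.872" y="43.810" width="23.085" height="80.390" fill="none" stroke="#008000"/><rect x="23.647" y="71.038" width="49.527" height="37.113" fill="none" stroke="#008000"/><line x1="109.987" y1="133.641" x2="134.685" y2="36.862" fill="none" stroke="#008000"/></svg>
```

Since the viewBox matches the mm dimensions, user units are millimetres directly. The only transform is the Y-flip y_m = 194.350 − y_svg.

Shape 1 is a closed polygon drawn with `<path>`. Its stroke #008000 means engrave at S361, F2903. After flipping Y the toolpath is (199.068,177.709) → (134.619,43.613) → (12.079,156.552) → (140.309,37.406) → (116.182,136.662) → (54.000,68.035) → (199.068,177.709), returning to the start.

Shape 2 is a closed polygon drawn with `<path>`. Its stroke #008000 means engrave at S361, F2903. After flipping Y the toolpath is (26.387,15.577) → (215.430,18.937) → (56.166,124.988) → (123.402,151.692) → (26.387,15.577), returning to the start.

Shape 3 is a regular polygon drawn with `<polygon>`. Its stroke #008000 means engrave at S361, F2903. After flipping Y the toolpath is (134.882,69.797) → (89.566,36.305) → (43.709,69.053) → (60.685,122.785) → (117.033,123.245) → (134.882,69.797), returning to the start.

Shape 4 is a rectangle drawn with `<rect>`. Its stroke #008000 means engrave at S361, F2903. After flipping Y the toolpath is (118.872,150.540) → (141.957,150.540) → (141.957,70.150) → (118.872,70.150) → (118.872,150.540), returning to the start.

Shape 5 is a rectangle drawn with `<rect>`. Its stroke #008000 means engrave at S361, F2903. After flipping Y the toolpath is (23.647,123.312) → (73.174,123.312) → (73.174,86.199) → (23.647,86.199) → (23.647,123.312), returning to the start.

Shape 6 is a line segment drawn with `<line>`. Its stroke #008000 means engrave at S361, F2903. After flipping Y the toolpath is (109.987,60.709) → (134.685,157.488).

G21
G90
G0 X199.068 Y177.709
M3 S361
G1 X134.619 Y43.613 F2903
G1 X12.079 Y156.552
G1 X140.309 Y37.406
G1 X116.182 Y136.662
G1 X54.000 Y68.035
G1 X199.068 Y177.709
M5
G0 X26.387 Y15.577
M3 S361
G1 X215.430 Y18.937 F2903
G1 X56.166 Y124.988
G1 X123.402 Y151.692
G1 X26.387 Y15.577
M5
G0 X134.882 Y69.797
M3 S361
G1 X89.566 Y36.305 F2903
G1 X43.709 Y69.053
G1 X60.685 Y122.785
G1 X117.033 Y123.245
G1 X134.882 Y69.797
M5
G0 X118.872 Y150.540
M3 S361
G1 X141.957 Y150.540 F2903
G1 X141.957 Y70.150
G1 X118.872 Y70.150
G1 X118.872 Y150.540
M5
G0 X23.647 Y123.312
M3 S361
G1 X73.174 Y123.312 F2903
G1 X73.174 Y86.199
G1 X23.647 Y86.199
G1 X23.647 Y123.312
M5
G0 X109.987 Y60.709
M3 S361
G1 X134.685 Y157.488 F2903
M5
G0 X0.000 Y0.000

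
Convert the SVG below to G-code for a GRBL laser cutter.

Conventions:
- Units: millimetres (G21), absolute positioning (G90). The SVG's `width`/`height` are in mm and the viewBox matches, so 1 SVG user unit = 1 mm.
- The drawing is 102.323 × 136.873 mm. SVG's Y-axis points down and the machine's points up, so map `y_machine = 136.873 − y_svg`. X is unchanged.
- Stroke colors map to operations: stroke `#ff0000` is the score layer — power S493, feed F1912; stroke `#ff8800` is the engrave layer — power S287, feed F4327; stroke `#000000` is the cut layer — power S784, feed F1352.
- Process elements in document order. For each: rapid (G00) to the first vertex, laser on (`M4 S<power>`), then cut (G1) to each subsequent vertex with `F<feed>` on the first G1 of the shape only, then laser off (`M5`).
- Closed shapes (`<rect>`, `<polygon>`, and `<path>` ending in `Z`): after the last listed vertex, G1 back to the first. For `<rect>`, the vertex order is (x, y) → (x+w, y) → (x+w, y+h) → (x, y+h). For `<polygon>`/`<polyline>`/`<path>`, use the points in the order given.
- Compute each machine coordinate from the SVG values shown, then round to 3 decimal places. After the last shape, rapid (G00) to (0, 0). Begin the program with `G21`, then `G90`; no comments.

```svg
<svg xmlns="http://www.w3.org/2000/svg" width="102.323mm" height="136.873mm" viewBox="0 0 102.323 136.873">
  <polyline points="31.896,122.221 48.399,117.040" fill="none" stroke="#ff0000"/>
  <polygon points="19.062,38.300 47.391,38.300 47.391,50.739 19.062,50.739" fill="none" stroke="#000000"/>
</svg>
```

viewBox `0 0 102.323 136.873` with mm width/height → 1 unit = 1 mm. Flip: y_m = 136.873 − y_svg.

**Shape 1** — `<polyline>` line segment, stroke `#ff0000` → score (S493, F1912). Machine vertices: (31.896,14.652) → (48.399,19.833). Open path.

**Shape 2** — `<polygon>` rectangle, stroke `#000000` → cut (S784, F1352). Machine vertices: (19.062,98.573) → (47.391,98.573) → (47.391,86.134) → (19.062,86.134) → (19.062,98.573). Closed: final G1 returns to the first vertex.

G21
G90
G00 X31.896 Y14.652
M4 S493
G1 X48.399 Y19.833 F1912
M5
G00 X19.062 Y98.573
M4 S784
G1 X47.391 Y98.573 F1352
G1 X47.391 Y86.134
G1 X19.062 Y86.134
G1 X19.062 Y98.573
M5
G00 X0.000 Y0.000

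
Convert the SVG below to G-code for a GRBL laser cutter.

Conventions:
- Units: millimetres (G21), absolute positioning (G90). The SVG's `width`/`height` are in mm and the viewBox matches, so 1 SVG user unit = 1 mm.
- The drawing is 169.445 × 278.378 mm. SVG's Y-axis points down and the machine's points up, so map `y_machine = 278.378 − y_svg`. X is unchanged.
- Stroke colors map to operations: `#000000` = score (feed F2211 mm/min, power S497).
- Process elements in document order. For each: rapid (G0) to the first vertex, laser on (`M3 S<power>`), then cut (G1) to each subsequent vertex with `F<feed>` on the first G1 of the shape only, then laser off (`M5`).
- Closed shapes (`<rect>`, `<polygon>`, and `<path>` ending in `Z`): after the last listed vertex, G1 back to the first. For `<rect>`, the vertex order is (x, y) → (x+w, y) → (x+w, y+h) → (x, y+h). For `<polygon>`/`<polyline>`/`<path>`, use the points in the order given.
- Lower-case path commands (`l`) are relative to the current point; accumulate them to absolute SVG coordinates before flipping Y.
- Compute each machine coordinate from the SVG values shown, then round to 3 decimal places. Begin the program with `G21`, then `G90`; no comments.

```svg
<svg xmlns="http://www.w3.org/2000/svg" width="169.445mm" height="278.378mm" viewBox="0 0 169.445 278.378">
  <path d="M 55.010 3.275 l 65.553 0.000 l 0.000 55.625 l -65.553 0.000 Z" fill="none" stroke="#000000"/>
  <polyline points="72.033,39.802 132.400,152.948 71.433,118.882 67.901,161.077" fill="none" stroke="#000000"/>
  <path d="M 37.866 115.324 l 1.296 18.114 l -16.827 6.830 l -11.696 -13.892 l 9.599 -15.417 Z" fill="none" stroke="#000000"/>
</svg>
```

G21
G90
G0 X55.010 Y275.103
M3 S497
G1 X120.563 Y275.103 F2211
G1 X120.563 Y219.478
G1 X55.010 Y219.478
G1 X55.010 Y275.103
M5
G0 X72.033 Y238.576
M3 S497
G1 X132.400 Y125.430 F2211
G1 X71.433 Y159.496
G1 X67.901 Y117.301
M5
G0 X37.866 Y163.054
M3 S497
G1 X39.162 Y144.940 F2211
G1 X22.335 Y138.110
G1 X10.639 Y152.002
G1 X20.238 Y167.419
G1 X37.866 Y163.054
M5

Since the viewBox matches the mm dimensions, user units are millimetres directly. The only transform is the Y-flip y_m = 278.378 − y_svg.

Shape 1 is a rectangle drawn with `<path>`. Its stroke #000000 means score at S497, F2211. After flipping Y the toolpath is (55.010,275.103) → (120.563,275.103) → (120.563,219.478) → (55.010,219.478) → (55.010,275.103), returning to the start.

Shape 2 is a open polyline drawn with `<polyline>`. Its stroke #000000 means score at S497, F2211. After flipping Y the toolpath is (72.033,238.576) → (132.400,125.430) → (71.433,159.496) → (67.901,117.301).

Shape 3 is a regular polygon drawn with `<path>`. Its stroke #000000 means score at S497, F2211. After flipping Y the toolpath is (37.866,163.054) → (39.162,144.940) → (22.335,138.110) → (10.639,152.002) → (20.238,167.419) → (37.866,163.054), returning to the start.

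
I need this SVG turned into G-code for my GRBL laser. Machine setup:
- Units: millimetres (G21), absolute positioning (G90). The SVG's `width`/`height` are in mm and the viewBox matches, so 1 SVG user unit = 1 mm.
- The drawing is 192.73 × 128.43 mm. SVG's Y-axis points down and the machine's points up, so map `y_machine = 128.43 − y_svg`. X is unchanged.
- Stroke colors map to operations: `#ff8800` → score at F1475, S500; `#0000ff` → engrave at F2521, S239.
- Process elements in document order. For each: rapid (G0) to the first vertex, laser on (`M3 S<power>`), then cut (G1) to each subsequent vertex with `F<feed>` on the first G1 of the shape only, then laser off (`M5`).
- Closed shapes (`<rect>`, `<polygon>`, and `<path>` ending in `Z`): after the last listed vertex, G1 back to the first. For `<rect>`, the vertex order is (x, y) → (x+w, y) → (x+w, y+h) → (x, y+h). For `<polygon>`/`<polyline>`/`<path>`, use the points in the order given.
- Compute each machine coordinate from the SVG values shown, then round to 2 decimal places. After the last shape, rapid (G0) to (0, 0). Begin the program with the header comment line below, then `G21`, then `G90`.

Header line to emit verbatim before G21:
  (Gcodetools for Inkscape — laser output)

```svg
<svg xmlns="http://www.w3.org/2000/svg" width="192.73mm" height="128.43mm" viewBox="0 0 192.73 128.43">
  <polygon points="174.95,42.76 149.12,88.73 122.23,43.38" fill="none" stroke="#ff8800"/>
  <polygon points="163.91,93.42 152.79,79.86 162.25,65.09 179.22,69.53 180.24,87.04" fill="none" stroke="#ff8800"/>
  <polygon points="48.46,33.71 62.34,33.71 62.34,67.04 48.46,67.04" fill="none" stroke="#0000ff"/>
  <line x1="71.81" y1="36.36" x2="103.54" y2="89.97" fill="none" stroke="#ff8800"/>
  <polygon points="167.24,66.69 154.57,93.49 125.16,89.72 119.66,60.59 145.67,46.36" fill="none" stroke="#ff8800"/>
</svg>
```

(Gcodetools for Inkscape — laser output)
G21
G90
G0 X174.95 Y85.67
M3 S500
G1 X149.12 Y39.70 F1475
G1 X122.23 Y85.05
G1 X174.95 Y85.67
M5
G0 X163.91 Y35.01
M3 S500
G1 X152.79 Y48.57 F1475
G1 X162.25 Y63.34
G1 X179.22 Y58.90
G1 X180.24 Y41.39
G1 X163.91 Y35.01
M5
G0 X48.46 Y94.72
M3 S239
G1 X62.34 Y94.72 F2521
G1 X62.34 Y61.39
G1 X48.46 Y61.39
G1 X48.46 Y94.72
M5
G0 X71.81 Y92.07
M3 S500
G1 X103.54 Y38.46 F1475
M5
G0 X167.24 Y61.74
M3 S500
G1 X154.57 Y34.94 F1475
G1 X125.16 Y38.71
G1 X119.66 Y67.84
G1 X145.67 Y82.07
G1 X167.24 Y61.74
M5
G0 X0.00 Y0.00

1 u = 1 mm; y_m = 128.43 − y.

[1] `<polygon>` regular polygon, #ff8800→score S500 F1475: (174.95,85.67) → (149.12,39.70) → (122.23,85.05) → (174.95,85.67) (closed)

[2] `<polygon>` regular polygon, #ff8800→score S500 F1475: (163.91,35.01) → (152.79,48.57) → (162.25,63.34) → (179.22,58.90) → (180.24,41.39) → (163.91,35.01) (closed)

[3] `<polygon>` rectangle, #0000ff→engrave S239 F2521: (48.46,94.72) → (62.34,94.72) → (62.34,61.39) → (48.46,61.39) → (48.46,94.72) (closed)

[4] `<line>` line segment, #ff8800→score S500 F1475: (71.81,92.07) → (103.54,38.46)

[5] `<polygon>` regular polygon, #ff8800→score S500 F1475: (167.24,61.74) → (154.57,34.94) → (125.16,38.71) → (119.66,67.84) → (145.67,82.07) → (167.24,61.74) (closed)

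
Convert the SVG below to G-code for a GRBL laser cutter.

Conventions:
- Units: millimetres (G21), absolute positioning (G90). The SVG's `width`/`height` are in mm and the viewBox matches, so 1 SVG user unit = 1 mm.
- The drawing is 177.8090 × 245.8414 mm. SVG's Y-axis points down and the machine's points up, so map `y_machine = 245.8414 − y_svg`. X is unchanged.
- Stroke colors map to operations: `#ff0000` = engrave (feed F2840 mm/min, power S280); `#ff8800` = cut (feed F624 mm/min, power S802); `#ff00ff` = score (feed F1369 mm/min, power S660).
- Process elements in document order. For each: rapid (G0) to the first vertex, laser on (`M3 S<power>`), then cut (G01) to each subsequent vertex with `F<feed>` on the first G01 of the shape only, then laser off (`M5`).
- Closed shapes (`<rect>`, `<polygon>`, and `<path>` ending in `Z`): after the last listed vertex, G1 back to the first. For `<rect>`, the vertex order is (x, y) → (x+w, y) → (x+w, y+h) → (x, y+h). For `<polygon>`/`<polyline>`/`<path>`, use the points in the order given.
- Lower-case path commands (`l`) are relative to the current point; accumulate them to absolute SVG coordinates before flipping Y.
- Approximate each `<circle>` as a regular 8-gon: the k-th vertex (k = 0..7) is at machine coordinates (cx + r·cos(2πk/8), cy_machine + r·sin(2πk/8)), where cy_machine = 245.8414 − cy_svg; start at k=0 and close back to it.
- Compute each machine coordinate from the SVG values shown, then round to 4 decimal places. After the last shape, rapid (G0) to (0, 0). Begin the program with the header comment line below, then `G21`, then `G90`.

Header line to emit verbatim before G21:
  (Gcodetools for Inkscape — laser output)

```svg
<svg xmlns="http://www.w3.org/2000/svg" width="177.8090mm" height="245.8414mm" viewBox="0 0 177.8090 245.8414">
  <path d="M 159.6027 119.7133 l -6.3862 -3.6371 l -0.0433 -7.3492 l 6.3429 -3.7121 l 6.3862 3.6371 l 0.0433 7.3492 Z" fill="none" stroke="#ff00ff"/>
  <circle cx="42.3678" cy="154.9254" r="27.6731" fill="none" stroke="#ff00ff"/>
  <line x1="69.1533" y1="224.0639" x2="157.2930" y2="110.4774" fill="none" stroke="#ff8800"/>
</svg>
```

viewBox `0 0 177.8090 245.8414` with mm width/height → 1 unit = 1 mm. Flip: y_m = 245.8414 − y_svg.

**Shape 1** — `<path>` regular polygon, stroke `#ff00ff` → score (S660, F1369). Machine vertices: (159.6027,126.1281) → (153.2165,129.7652) → (153.1732,137.1144) → (159.5161,140.8265) → (165.9023,137.1894) → (165.9456,129.8402) → (159.6027,126.1281). Closed: final G1 returns to the first vertex.

**Shape 2** — `<circle>` circle, stroke `#ff00ff` → score (S660, F1369). Machine vertices: (70.0409,90.9160) → (61.9356,110.4838) → (42.3678,118.5891) → (22.8000,110.4838) → (14.6947,90.9160) → (22.8000,71.3482) → (42.3678,63.2429) → (61.9356,71.3482) → (70.0409,90.9160). Closed: final G1 returns to the first vertex.

**Shape 3** — `<line>` line segment, stroke `#ff8800` → cut (S802, F624). Machine vertices: (69.1533,21.7775) → (157.2930,135.3640). Open path.

(Gcodetools for Inkscape — laser output)
G21
G90
G0 X159.6027 Y126.1281
M3 S660
G01 X153.2165 Y129.7652 F1369
G01 X153.1732 Y137.1144
G01 X159.5161 Y140.8265
G01 X165.9023 Y137.1894
G01 X165.9456 Y129.8402
G01 X159.6027 Y126.1281
M5
G0 X70.0409 Y90.9160
M3 S660
G01 X61.9356 Y110.4838 F1369
G01 X42.3678 Y118.5891
G01 X22.8000 Y110.4838
G01 X14.6947 Y90.9160
G01 X22.8000 Y71.3482
G01 X42.3678 Y63.2429
G01 X61.9356 Y71.3482
G01 X70.0409 Y90.9160
M5
G0 X69.1533 Y21.7775
M3 S802
G01 X157.2930 Y135.3640 F624
M5
G0 X0.0000 Y0.0000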